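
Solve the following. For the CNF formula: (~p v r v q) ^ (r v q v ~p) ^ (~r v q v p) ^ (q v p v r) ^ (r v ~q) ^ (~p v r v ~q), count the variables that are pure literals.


Check each variable for pure literal status:
p: mixed (not pure)
q: mixed (not pure)
r: mixed (not pure)
Pure literal count = 0

0


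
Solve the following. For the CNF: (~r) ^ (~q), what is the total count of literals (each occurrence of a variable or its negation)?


Counting literals in each clause:
Clause 1: 1 literal(s)
Clause 2: 1 literal(s)
Total = 2

2


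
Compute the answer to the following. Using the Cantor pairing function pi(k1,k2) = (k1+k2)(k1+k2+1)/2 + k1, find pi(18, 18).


k1 + k2 = 36
(k1+k2)(k1+k2+1)/2 = 36 * 37 / 2 = 666
pi = 666 + 18 = 684

684


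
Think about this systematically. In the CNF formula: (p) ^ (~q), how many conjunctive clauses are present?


A CNF formula is a conjunction of clauses.
Clauses are separated by ^.
Counting the conjuncts: 2 clauses.

2


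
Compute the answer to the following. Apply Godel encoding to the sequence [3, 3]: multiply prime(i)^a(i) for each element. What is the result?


Encode each element as an exponent of the corresponding prime:
  2^3 = 8
  3^3 = 27
Product = 8 * 27 = 216

216


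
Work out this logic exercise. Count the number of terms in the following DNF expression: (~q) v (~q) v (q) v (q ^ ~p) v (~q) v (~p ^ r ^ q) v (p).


A DNF formula is a disjunction of terms (conjunctions).
Terms are separated by v.
Counting the disjuncts: 7 terms.

7


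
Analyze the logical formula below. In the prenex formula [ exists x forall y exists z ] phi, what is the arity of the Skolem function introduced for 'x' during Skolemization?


Quantifier prefix: exists x forall y exists z
'x' is existentially quantified at position 1.
No universal quantifiers precede it.
Skolem function arity = 0 (a Skolem constant)

0


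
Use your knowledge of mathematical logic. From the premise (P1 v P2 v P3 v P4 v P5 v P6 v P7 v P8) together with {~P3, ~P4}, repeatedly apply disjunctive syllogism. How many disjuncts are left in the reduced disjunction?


Original disjuncts (8): P1, P2, P3, P4, P5, P6, P7, P8
Negated (eliminate): ~P3, ~P4
Remaining disjuncts: P1, P2, P5, P6, P7, P8
Count = 8 - 2 = 6

6


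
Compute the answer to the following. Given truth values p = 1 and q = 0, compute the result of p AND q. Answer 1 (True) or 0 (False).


p = 1, q = 0
Operation: p AND q
Evaluate: 1 AND 0 = 0

0


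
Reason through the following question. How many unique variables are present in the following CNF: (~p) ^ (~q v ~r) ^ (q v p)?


Identify each variable that appears in the formula.
Variables found: p, q, r
Count = 3

3


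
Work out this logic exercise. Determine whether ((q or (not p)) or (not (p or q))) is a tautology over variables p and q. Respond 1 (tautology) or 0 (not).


Check all 4 assignments:
p=0, q=0: 1
p=0, q=1: 1
p=1, q=0: 0
p=1, q=1: 1
Satisfying count = 3/4.
Tautology iff count = 4: no.

0


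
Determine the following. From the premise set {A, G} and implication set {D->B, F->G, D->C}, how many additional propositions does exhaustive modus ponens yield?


Initial facts: {A, G}
Apply modus ponens to closure:
  (no implication fires)
Final known: {A, G}
New propositions: {(none)}
Count = 0

0


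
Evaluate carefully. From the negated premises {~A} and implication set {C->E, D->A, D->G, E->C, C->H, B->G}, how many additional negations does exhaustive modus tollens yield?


Initial negated facts: {~A}
Apply modus tollens to closure:
  ~A and D->A  =>  ~D
Final negated: {~A, ~D}
New negations: {~D}
Count = 1

1


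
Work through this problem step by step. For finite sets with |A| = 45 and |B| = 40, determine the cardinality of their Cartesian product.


The Cartesian product A x B contains all ordered pairs (a, b).
|A x B| = |A| * |B| = 45 * 40 = 1800

1800


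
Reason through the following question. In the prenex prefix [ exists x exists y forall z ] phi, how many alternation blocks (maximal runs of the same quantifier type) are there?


Quantifier-type sequence: E E A  (A=forall, E=exists)
Group into maximal same-type runs:
  Ex2 | Ax1
Number of blocks = 2

2


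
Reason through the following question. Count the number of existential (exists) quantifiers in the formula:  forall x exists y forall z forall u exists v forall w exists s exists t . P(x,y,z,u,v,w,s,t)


Quantifier prefix: forall x exists y forall z forall u exists v forall w exists s exists t
Mark each quantifier type:
  U E U U E U E E
Universal count = 4, Existential count = 4
Asked for existential (exists) quantifiers: 4

4


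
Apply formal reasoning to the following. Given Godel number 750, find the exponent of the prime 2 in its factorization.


Factorize 750 by dividing by 2 repeatedly.
Division steps: 2 divides 750 exactly 1 time(s).
Exponent of 2 = 1

1


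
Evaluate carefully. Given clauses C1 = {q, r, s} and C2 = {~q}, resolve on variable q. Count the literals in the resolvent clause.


Remove q from C1 and ~q from C2.
C1 remainder: {r, s}
C2 remainder: {}
Union (resolvent): {r, s}
Resolvent has 2 literal(s).

2


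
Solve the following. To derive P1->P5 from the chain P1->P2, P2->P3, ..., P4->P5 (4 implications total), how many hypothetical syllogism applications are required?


With 4 implications in a chain connecting 5 propositions:
P1->P2, P2->P3, ..., P4->P5
Steps needed = (number of implications) - 1 = 4 - 1 = 3

3


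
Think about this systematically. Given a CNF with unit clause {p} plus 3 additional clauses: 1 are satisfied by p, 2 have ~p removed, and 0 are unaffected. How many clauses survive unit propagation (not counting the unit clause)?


Satisfied (removed): 1
Shortened (remain): 2
Unchanged (remain): 0
Remaining = 2 + 0 = 2

2


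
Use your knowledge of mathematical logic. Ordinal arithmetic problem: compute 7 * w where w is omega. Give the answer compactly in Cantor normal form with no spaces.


Compute 7 * w.
Ordinal * is associative and left-distributive over +, but NOT commutative; for finite n>1, n*w = w but w*n stays w*n.
For finite n>0, n * w = sup{n*k : k<w} = w. So 7 * w = w.
Result = w

w


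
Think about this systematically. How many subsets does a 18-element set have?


The power set of a set with n elements has 2^n elements.
|P(S)| = 2^18 = 262144

262144


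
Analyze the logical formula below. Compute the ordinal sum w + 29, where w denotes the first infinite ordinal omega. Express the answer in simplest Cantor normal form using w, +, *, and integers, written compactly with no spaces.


Compute w + 29.
Ordinal + is associative but NOT commutative; for finite n>0, n + w = w but w + n stays w+n.
w + 29 is already in normal form (a successor ordinal beyond w).
Result = w+29

w+29


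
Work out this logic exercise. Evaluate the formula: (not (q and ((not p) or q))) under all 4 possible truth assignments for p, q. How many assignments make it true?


Check all 4 assignments:
p=0, q=0: 1
p=0, q=1: 0
p=1, q=0: 1
p=1, q=1: 0
Count of True = 2

2


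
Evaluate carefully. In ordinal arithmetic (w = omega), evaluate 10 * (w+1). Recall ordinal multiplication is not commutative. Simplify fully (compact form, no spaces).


Compute 10 * (w+1).
Ordinal * is associative and left-distributive over +, but NOT commutative; for finite n>1, n*w = w but w*n stays w*n.
By left-distributivity: 10 * (w+1) = 10*w + 10*1 = w + 10 = w+10.
Result = w+10

w+10


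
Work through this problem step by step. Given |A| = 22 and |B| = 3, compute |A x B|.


The Cartesian product A x B contains all ordered pairs (a, b).
|A x B| = |A| * |B| = 22 * 3 = 66

66


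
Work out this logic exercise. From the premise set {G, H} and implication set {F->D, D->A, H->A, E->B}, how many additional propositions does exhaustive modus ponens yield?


Initial facts: {G, H}
Apply modus ponens to closure:
  H and H->A  =>  A
Final known: {A, G, H}
New propositions: {A}
Count = 1

1


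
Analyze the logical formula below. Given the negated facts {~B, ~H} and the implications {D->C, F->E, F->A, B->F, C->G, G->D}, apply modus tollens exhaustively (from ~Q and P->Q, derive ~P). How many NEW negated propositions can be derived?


Initial negated facts: {~B, ~H}
Apply modus tollens to closure:
  (no implication fires)
Final negated: {~B, ~H}
New negations: {(none)}
Count = 0

0


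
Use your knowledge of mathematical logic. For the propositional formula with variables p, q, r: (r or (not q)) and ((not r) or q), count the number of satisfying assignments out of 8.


Evaluate all 8 assignments for p, q, r:
p=0, q=0, r=0: 1
p=0, q=0, r=1: 0
p=0, q=1, r=0: 0
p=0, q=1, r=1: 1
p=1, q=0, r=0: 1
p=1, q=0, r=1: 0
p=1, q=1, r=0: 0
p=1, q=1, r=1: 1
Satisfying count = 4

4


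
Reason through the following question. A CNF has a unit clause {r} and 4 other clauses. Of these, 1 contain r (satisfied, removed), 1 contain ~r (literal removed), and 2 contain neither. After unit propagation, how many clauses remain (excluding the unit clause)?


Satisfied (removed): 1
Shortened (remain): 1
Unchanged (remain): 2
Remaining = 1 + 2 = 3

3


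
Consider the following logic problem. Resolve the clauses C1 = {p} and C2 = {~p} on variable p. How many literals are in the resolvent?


Remove p from C1 and ~p from C2.
C1 remainder: {}
C2 remainder: {}
Union (resolvent): {} (empty clause)
Resolvent has 0 literal(s).

0


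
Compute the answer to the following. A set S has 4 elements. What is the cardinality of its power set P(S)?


The power set of a set with n elements has 2^n elements.
|P(S)| = 2^4 = 16

16


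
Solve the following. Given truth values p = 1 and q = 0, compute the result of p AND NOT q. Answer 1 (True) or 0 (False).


p = 1, q = 0
Operation: p AND NOT q
Evaluate: 1 AND NOT 0 = 1

1


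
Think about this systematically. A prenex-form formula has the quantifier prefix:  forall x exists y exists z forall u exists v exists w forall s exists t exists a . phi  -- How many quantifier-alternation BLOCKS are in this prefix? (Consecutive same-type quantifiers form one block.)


Quantifier-type sequence: A E E A E E A E E  (A=forall, E=exists)
Group into maximal same-type runs:
  Ax1 | Ex2 | Ax1 | Ex2 | Ax1 | Ex2
Number of blocks = 6

6


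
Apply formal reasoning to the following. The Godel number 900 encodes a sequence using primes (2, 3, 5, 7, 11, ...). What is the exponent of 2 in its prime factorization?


Factorize 900 by dividing by 2 repeatedly.
Division steps: 2 divides 900 exactly 2 time(s).
Exponent of 2 = 2

2


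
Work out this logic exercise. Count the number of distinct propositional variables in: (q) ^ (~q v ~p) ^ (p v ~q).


Identify each variable that appears in the formula.
Variables found: p, q
Count = 2

2


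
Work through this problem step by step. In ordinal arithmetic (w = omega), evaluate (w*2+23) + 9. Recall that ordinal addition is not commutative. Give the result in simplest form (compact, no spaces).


Compute (w*2+23) + 9.
Ordinal + is associative but NOT commutative; for finite n>0, n + w = w but w + n stays w+n.
By associativity: (w*2+23) + 9 = w*2 + (23+9) = w*2+32.
Result = w*2+32

w*2+32


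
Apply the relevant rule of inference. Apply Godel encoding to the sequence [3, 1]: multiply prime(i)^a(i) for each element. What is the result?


Encode each element as an exponent of the corresponding prime:
  2^3 = 8
  3^1 = 3
Product = 8 * 3 = 24

24


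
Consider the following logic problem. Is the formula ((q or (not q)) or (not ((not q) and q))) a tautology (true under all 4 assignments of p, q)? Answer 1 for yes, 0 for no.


Check all 4 assignments:
p=0, q=0: 1
p=0, q=1: 1
p=1, q=0: 1
p=1, q=1: 1
Satisfying count = 4/4.
Tautology iff count = 4: yes.

1


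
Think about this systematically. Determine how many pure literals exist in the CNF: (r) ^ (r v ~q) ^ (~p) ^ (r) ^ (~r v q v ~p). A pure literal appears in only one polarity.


Check each variable for pure literal status:
p: pure negative
q: mixed (not pure)
r: mixed (not pure)
Pure literal count = 1

1


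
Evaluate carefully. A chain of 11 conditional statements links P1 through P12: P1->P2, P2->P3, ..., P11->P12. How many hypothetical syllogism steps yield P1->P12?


With 11 implications in a chain connecting 12 propositions:
P1->P2, P2->P3, ..., P11->P12
Steps needed = (number of implications) - 1 = 11 - 1 = 10

10


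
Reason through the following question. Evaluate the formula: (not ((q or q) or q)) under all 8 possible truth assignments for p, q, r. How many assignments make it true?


Check all 8 assignments:
p=0, q=0, r=0: 1
p=0, q=0, r=1: 1
p=0, q=1, r=0: 0
p=0, q=1, r=1: 0
p=1, q=0, r=0: 1
p=1, q=0, r=1: 1
p=1, q=1, r=0: 0
p=1, q=1, r=1: 0
Count of True = 4

4


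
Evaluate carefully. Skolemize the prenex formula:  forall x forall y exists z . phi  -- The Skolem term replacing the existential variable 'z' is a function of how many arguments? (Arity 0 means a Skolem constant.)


Quantifier prefix: forall x forall y exists z
'z' is existentially quantified at position 3.
Universal variables preceding it: x, y
Skolem function arity = 2

2


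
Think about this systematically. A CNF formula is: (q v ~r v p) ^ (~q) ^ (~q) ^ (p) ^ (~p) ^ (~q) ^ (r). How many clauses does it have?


A CNF formula is a conjunction of clauses.
Clauses are separated by ^.
Counting the conjuncts: 7 clauses.

7


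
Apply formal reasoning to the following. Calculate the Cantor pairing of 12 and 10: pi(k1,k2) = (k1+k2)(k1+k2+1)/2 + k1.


k1 + k2 = 22
(k1+k2)(k1+k2+1)/2 = 22 * 23 / 2 = 253
pi = 253 + 12 = 265

265


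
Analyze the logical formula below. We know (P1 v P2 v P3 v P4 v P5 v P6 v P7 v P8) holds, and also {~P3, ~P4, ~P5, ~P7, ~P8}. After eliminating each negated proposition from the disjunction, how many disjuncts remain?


Original disjuncts (8): P1, P2, P3, P4, P5, P6, P7, P8
Negated (eliminate): ~P3, ~P4, ~P5, ~P7, ~P8
Remaining disjuncts: P1, P2, P6
Count = 8 - 5 = 3

3


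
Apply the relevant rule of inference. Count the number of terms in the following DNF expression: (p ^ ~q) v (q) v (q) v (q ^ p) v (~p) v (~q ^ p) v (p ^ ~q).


A DNF formula is a disjunction of terms (conjunctions).
Terms are separated by v.
Counting the disjuncts: 7 terms.

7


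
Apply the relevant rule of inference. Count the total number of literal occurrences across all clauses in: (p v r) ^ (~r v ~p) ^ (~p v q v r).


Counting literals in each clause:
Clause 1: 2 literal(s)
Clause 2: 2 literal(s)
Clause 3: 3 literal(s)
Total = 7

7


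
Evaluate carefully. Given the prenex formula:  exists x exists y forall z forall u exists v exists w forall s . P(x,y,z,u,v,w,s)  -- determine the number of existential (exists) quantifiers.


Quantifier prefix: exists x exists y forall z forall u exists v exists w forall s
Mark each quantifier type:
  E E U U E E U
Universal count = 3, Existential count = 4
Asked for existential (exists) quantifiers: 4

4


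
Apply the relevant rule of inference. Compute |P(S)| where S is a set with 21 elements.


The power set of a set with n elements has 2^n elements.
|P(S)| = 2^21 = 2097152

2097152


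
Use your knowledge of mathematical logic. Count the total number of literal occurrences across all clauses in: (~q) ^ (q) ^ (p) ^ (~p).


Counting literals in each clause:
Clause 1: 1 literal(s)
Clause 2: 1 literal(s)
Clause 3: 1 literal(s)
Clause 4: 1 literal(s)
Total = 4

4


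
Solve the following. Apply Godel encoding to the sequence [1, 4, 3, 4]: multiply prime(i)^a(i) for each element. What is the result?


Encode each element as an exponent of the corresponding prime:
  2^1 = 2
  3^4 = 81
  5^3 = 125
  7^4 = 2401
Product = 2 * 81 * 125 * 2401 = 48620250

48620250


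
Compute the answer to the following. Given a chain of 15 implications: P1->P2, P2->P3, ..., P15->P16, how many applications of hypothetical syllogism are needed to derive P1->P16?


With 15 implications in a chain connecting 16 propositions:
P1->P2, P2->P3, ..., P15->P16
Steps needed = (number of implications) - 1 = 15 - 1 = 14

14


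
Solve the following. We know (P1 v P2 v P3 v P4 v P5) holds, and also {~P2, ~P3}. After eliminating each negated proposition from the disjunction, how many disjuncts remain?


Original disjuncts (5): P1, P2, P3, P4, P5
Negated (eliminate): ~P2, ~P3
Remaining disjuncts: P1, P4, P5
Count = 5 - 2 = 3

3


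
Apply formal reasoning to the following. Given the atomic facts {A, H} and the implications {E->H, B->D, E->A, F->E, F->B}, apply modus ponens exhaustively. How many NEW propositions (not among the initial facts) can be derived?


Initial facts: {A, H}
Apply modus ponens to closure:
  (no implication fires)
Final known: {A, H}
New propositions: {(none)}
Count = 0

0


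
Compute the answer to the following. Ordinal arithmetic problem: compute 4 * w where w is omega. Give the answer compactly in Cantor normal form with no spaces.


Compute 4 * w.
Ordinal * is associative and left-distributive over +, but NOT commutative; for finite n>1, n*w = w but w*n stays w*n.
For finite n>0, n * w = sup{n*k : k<w} = w. So 4 * w = w.
Result = w

w


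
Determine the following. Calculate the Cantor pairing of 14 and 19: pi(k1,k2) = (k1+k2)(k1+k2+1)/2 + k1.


k1 + k2 = 33
(k1+k2)(k1+k2+1)/2 = 33 * 34 / 2 = 561
pi = 561 + 14 = 575

575


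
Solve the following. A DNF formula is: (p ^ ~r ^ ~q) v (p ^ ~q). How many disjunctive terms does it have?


A DNF formula is a disjunction of terms (conjunctions).
Terms are separated by v.
Counting the disjuncts: 2 terms.

2


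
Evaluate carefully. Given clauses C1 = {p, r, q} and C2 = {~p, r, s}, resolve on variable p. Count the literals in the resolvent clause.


Remove p from C1 and ~p from C2.
C1 remainder: {r, q}
C2 remainder: {r, s}
Union (resolvent): {q, r, s}
Resolvent has 3 literal(s).

3


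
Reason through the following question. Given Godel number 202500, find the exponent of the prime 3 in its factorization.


Factorize 202500 by dividing by 3 repeatedly.
Division steps: 3 divides 202500 exactly 4 time(s).
Exponent of 3 = 4

4


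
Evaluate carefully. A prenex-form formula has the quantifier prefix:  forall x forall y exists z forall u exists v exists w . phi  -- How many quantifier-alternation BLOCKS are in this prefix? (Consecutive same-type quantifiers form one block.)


Quantifier-type sequence: A A E A E E  (A=forall, E=exists)
Group into maximal same-type runs:
  Ax2 | Ex1 | Ax1 | Ex2
Number of blocks = 4

4


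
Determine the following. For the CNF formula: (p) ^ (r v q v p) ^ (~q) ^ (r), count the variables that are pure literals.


Check each variable for pure literal status:
p: pure positive
q: mixed (not pure)
r: pure positive
Pure literal count = 2

2


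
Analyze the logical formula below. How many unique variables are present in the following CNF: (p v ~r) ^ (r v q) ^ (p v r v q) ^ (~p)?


Identify each variable that appears in the formula.
Variables found: p, q, r
Count = 3

3


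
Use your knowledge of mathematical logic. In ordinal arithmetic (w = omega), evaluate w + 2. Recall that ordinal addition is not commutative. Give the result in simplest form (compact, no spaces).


Compute w + 2.
Ordinal + is associative but NOT commutative; for finite n>0, n + w = w but w + n stays w+n.
w + 2 is already in normal form (a successor ordinal beyond w).
Result = w+2

w+2


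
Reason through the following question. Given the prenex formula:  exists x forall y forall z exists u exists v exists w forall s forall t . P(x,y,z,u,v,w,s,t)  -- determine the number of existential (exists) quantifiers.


Quantifier prefix: exists x forall y forall z exists u exists v exists w forall s forall t
Mark each quantifier type:
  E U U E E E U U
Universal count = 4, Existential count = 4
Asked for existential (exists) quantifiers: 4

4


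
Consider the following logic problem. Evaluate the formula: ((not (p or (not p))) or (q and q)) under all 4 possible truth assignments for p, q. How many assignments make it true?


Check all 4 assignments:
p=0, q=0: 0
p=0, q=1: 1
p=1, q=0: 0
p=1, q=1: 1
Count of True = 2

2


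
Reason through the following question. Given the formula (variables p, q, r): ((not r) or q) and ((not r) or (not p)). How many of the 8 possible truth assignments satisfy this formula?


Evaluate all 8 assignments for p, q, r:
p=0, q=0, r=0: 1
p=0, q=0, r=1: 0
p=0, q=1, r=0: 1
p=0, q=1, r=1: 1
p=1, q=0, r=0: 1
p=1, q=0, r=1: 0
p=1, q=1, r=0: 1
p=1, q=1, r=1: 0
Satisfying count = 5

5


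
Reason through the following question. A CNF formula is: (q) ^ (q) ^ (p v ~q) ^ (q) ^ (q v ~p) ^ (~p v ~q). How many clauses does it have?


A CNF formula is a conjunction of clauses.
Clauses are separated by ^.
Counting the conjuncts: 6 clauses.

6


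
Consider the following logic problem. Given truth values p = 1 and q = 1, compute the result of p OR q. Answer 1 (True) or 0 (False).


p = 1, q = 1
Operation: p OR q
Evaluate: 1 OR 1 = 1

1


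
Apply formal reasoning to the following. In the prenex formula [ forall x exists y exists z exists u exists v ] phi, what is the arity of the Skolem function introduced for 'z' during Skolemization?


Quantifier prefix: forall x exists y exists z exists u exists v
'z' is existentially quantified at position 3.
Universal variables preceding it: x
Skolem function arity = 1

1


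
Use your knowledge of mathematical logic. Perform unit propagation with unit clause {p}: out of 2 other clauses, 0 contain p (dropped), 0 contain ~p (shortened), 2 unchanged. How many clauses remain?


Satisfied (removed): 0
Shortened (remain): 0
Unchanged (remain): 2
Remaining = 0 + 2 = 2

2


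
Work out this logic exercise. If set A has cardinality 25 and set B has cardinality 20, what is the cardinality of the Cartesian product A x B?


The Cartesian product A x B contains all ordered pairs (a, b).
|A x B| = |A| * |B| = 25 * 20 = 500

500


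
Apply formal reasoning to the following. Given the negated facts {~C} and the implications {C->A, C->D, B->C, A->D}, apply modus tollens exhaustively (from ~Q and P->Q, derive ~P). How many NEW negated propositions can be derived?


Initial negated facts: {~C}
Apply modus tollens to closure:
  ~C and B->C  =>  ~B
Final negated: {~B, ~C}
New negations: {~B}
Count = 1

1


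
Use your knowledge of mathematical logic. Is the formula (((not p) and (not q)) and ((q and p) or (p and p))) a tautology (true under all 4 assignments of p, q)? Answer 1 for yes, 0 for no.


Check all 4 assignments:
p=0, q=0: 0
p=0, q=1: 0
p=1, q=0: 0
p=1, q=1: 0
Satisfying count = 0/4.
Tautology iff count = 4: no.

0


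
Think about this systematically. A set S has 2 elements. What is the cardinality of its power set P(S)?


The power set of a set with n elements has 2^n elements.
|P(S)| = 2^2 = 4

4


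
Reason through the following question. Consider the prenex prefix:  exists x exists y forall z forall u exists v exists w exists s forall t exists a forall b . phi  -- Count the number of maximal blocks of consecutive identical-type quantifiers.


Quantifier-type sequence: E E A A E E E A E A  (A=forall, E=exists)
Group into maximal same-type runs:
  Ex2 | Ax2 | Ex3 | Ax1 | Ex1 | Ax1
Number of blocks = 6

6


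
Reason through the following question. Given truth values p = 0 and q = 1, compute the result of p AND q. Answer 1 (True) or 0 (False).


p = 0, q = 1
Operation: p AND q
Evaluate: 0 AND 1 = 0

0


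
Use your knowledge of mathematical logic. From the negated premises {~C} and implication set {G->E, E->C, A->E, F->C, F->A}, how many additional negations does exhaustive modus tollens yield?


Initial negated facts: {~C}
Apply modus tollens to closure:
  ~C and E->C  =>  ~E
  ~E and A->E  =>  ~A
  ~C and F->C  =>  ~F
  ~E and G->E  =>  ~G
Final negated: {~A, ~C, ~E, ~F, ~G}
New negations: {~A, ~E, ~F, ~G}
Count = 4

4


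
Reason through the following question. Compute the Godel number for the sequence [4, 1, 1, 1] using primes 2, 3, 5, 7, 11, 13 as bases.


Encode each element as an exponent of the corresponding prime:
  2^4 = 16
  3^1 = 3
  5^1 = 5
  7^1 = 7
Product = 16 * 3 * 5 * 7 = 1680

1680


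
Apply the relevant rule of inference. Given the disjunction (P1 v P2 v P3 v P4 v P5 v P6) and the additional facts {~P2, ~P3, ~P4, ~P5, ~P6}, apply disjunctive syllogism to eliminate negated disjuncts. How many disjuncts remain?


Original disjuncts (6): P1, P2, P3, P4, P5, P6
Negated (eliminate): ~P2, ~P3, ~P4, ~P5, ~P6
Remaining disjuncts: P1
Count = 6 - 5 = 1

1


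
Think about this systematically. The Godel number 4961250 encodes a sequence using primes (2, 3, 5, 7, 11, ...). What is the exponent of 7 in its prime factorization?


Factorize 4961250 by dividing by 7 repeatedly.
Division steps: 7 divides 4961250 exactly 2 time(s).
Exponent of 7 = 2

2


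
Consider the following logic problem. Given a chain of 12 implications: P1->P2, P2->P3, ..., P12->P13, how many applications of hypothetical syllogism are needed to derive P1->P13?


With 12 implications in a chain connecting 13 propositions:
P1->P2, P2->P3, ..., P12->P13
Steps needed = (number of implications) - 1 = 12 - 1 = 11

11


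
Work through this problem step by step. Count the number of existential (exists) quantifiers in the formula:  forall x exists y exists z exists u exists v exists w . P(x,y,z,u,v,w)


Quantifier prefix: forall x exists y exists z exists u exists v exists w
Mark each quantifier type:
  U E E E E E
Universal count = 1, Existential count = 5
Asked for existential (exists) quantifiers: 5

5


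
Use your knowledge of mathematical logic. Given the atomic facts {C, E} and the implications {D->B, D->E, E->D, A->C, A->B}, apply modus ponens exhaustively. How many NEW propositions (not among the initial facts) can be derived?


Initial facts: {C, E}
Apply modus ponens to closure:
  E and E->D  =>  D
  D and D->B  =>  B
Final known: {B, C, D, E}
New propositions: {B, D}
Count = 2

2


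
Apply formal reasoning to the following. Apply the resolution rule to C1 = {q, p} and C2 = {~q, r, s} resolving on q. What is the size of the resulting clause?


Remove q from C1 and ~q from C2.
C1 remainder: {p}
C2 remainder: {r, s}
Union (resolvent): {p, r, s}
Resolvent has 3 literal(s).

3


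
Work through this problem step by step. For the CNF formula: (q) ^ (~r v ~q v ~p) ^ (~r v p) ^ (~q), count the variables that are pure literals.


Check each variable for pure literal status:
p: mixed (not pure)
q: mixed (not pure)
r: pure negative
Pure literal count = 1

1


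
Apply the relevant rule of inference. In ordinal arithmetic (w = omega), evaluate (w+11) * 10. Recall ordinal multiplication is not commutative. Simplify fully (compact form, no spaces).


Compute (w+11) * 10.
Ordinal * is associative and left-distributive over +, but NOT commutative; for finite n>1, n*w = w but w*n stays w*n.
(w+11) * 10 = (w+11) repeated 10 times. Each intermediate +11 is absorbed by the following w; only the last survives: w*10+11.
Result = w*10+11

w*10+11


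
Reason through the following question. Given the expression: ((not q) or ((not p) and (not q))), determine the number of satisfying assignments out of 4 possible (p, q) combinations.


Check all 4 assignments:
p=0, q=0: 1
p=0, q=1: 0
p=1, q=0: 1
p=1, q=1: 0
Count of True = 2

2


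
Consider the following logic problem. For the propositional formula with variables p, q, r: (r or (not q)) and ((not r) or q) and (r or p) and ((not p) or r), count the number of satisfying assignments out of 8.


Evaluate all 8 assignments for p, q, r:
p=0, q=0, r=0: 0
p=0, q=0, r=1: 0
p=0, q=1, r=0: 0
p=0, q=1, r=1: 1
p=1, q=0, r=0: 0
p=1, q=0, r=1: 0
p=1, q=1, r=0: 0
p=1, q=1, r=1: 1
Satisfying count = 2

2


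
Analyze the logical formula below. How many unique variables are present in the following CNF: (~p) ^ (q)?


Identify each variable that appears in the formula.
Variables found: p, q
Count = 2

2


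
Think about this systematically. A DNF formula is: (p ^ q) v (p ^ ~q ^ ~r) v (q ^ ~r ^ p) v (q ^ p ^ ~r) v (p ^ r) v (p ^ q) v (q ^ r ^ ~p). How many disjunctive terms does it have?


A DNF formula is a disjunction of terms (conjunctions).
Terms are separated by v.
Counting the disjuncts: 7 terms.

7


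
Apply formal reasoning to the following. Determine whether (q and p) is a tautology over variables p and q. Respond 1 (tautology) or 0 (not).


Check all 4 assignments:
p=0, q=0: 0
p=0, q=1: 0
p=1, q=0: 0
p=1, q=1: 1
Satisfying count = 1/4.
Tautology iff count = 4: no.

0


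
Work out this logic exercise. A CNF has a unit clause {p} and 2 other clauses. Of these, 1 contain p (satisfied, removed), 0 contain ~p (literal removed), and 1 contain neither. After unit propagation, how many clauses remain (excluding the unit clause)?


Satisfied (removed): 1
Shortened (remain): 0
Unchanged (remain): 1
Remaining = 0 + 1 = 1

1


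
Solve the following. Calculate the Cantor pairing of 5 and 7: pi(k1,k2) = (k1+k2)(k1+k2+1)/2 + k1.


k1 + k2 = 12
(k1+k2)(k1+k2+1)/2 = 12 * 13 / 2 = 78
pi = 78 + 5 = 83

83


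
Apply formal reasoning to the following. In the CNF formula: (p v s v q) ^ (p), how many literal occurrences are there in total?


Counting literals in each clause:
Clause 1: 3 literal(s)
Clause 2: 1 literal(s)
Total = 4

4


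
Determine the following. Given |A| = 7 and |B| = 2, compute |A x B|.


The Cartesian product A x B contains all ordered pairs (a, b).
|A x B| = |A| * |B| = 7 * 2 = 14

14


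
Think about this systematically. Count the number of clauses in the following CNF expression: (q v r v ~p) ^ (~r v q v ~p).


A CNF formula is a conjunction of clauses.
Clauses are separated by ^.
Counting the conjuncts: 2 clauses.

2


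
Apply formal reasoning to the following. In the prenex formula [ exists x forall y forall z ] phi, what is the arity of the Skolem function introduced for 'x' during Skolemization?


Quantifier prefix: exists x forall y forall z
'x' is existentially quantified at position 1.
No universal quantifiers precede it.
Skolem function arity = 0 (a Skolem constant)

0


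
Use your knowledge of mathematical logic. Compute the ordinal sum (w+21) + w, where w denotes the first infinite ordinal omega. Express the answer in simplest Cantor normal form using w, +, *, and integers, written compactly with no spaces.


Compute (w+21) + w.
Ordinal + is associative but NOT commutative; for finite n>0, n + w = w but w + n stays w+n.
(w+21) + w = w + (21+w) = w + w = w*2 (the finite tail 21 is absorbed by the right w).
Result = w*2

w*2


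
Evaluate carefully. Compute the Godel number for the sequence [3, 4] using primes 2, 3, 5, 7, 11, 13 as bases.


Encode each element as an exponent of the corresponding prime:
  2^3 = 8
  3^4 = 81
Product = 8 * 81 = 648

648


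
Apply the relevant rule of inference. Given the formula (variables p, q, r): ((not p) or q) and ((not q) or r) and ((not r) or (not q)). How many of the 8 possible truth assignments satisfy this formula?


Evaluate all 8 assignments for p, q, r:
p=0, q=0, r=0: 1
p=0, q=0, r=1: 1
p=0, q=1, r=0: 0
p=0, q=1, r=1: 0
p=1, q=0, r=0: 0
p=1, q=0, r=1: 0
p=1, q=1, r=0: 0
p=1, q=1, r=1: 0
Satisfying count = 2

2


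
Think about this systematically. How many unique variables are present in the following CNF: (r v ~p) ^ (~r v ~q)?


Identify each variable that appears in the formula.
Variables found: p, q, r
Count = 3

3


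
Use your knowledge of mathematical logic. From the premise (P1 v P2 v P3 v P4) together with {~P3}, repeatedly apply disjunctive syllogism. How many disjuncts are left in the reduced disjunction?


Original disjuncts (4): P1, P2, P3, P4
Negated (eliminate): ~P3
Remaining disjuncts: P1, P2, P4
Count = 4 - 1 = 3

3


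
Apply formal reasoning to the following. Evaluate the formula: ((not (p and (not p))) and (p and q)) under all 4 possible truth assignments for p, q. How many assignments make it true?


Check all 4 assignments:
p=0, q=0: 0
p=0, q=1: 0
p=1, q=0: 0
p=1, q=1: 1
Count of True = 1

1


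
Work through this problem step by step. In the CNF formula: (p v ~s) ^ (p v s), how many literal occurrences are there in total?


Counting literals in each clause:
Clause 1: 2 literal(s)
Clause 2: 2 literal(s)
Total = 4

4


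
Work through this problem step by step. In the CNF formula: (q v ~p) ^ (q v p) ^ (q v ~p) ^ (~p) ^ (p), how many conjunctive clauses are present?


A CNF formula is a conjunction of clauses.
Clauses are separated by ^.
Counting the conjuncts: 5 clauses.

5


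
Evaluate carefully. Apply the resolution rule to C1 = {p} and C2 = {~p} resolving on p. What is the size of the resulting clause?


Remove p from C1 and ~p from C2.
C1 remainder: {}
C2 remainder: {}
Union (resolvent): {} (empty clause)
Resolvent has 0 literal(s).

0


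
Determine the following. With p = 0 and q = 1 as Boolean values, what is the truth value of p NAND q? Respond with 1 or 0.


p = 0, q = 1
Operation: p NAND q
Evaluate: 0 NAND 1 = 1

1


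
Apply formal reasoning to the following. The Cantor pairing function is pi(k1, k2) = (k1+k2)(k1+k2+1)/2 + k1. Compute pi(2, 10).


k1 + k2 = 12
(k1+k2)(k1+k2+1)/2 = 12 * 13 / 2 = 78
pi = 78 + 2 = 80

80


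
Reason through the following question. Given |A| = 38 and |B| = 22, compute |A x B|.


The Cartesian product A x B contains all ordered pairs (a, b).
|A x B| = |A| * |B| = 38 * 22 = 836

836


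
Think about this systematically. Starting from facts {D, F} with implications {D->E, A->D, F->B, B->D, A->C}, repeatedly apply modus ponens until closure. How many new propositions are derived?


Initial facts: {D, F}
Apply modus ponens to closure:
  D and D->E  =>  E
  F and F->B  =>  B
Final known: {B, D, E, F}
New propositions: {B, E}
Count = 2

2


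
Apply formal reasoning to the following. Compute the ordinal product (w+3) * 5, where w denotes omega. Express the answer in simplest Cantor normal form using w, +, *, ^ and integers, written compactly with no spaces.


Compute (w+3) * 5.
Ordinal * is associative and left-distributive over +, but NOT commutative; for finite n>1, n*w = w but w*n stays w*n.
(w+3) * 5 = (w+3) repeated 5 times. Each intermediate +3 is absorbed by the following w; only the last survives: w*5+3.
Result = w*5+3

w*5+3


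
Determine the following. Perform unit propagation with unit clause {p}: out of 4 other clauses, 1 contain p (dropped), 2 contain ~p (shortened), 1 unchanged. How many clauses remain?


Satisfied (removed): 1
Shortened (remain): 2
Unchanged (remain): 1
Remaining = 2 + 1 = 3

3


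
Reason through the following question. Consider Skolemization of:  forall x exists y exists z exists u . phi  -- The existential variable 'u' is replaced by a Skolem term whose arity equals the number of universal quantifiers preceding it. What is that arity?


Quantifier prefix: forall x exists y exists z exists u
'u' is existentially quantified at position 4.
Universal variables preceding it: x
Skolem function arity = 1

1


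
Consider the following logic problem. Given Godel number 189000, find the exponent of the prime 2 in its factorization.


Factorize 189000 by dividing by 2 repeatedly.
Division steps: 2 divides 189000 exactly 3 time(s).
Exponent of 2 = 3

3


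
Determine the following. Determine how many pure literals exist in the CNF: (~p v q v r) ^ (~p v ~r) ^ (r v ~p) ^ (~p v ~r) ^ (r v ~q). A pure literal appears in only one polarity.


Check each variable for pure literal status:
p: pure negative
q: mixed (not pure)
r: mixed (not pure)
Pure literal count = 1

1


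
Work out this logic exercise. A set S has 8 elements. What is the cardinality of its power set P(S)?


The power set of a set with n elements has 2^n elements.
|P(S)| = 2^8 = 256

256


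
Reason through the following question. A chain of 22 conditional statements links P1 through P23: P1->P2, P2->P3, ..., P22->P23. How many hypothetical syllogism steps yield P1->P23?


With 22 implications in a chain connecting 23 propositions:
P1->P2, P2->P3, ..., P22->P23
Steps needed = (number of implications) - 1 = 22 - 1 = 21

21


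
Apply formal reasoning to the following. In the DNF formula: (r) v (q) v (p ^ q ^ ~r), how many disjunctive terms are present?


A DNF formula is a disjunction of terms (conjunctions).
Terms are separated by v.
Counting the disjuncts: 3 terms.

3


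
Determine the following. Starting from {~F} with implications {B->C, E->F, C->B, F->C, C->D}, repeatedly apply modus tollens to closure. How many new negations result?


Initial negated facts: {~F}
Apply modus tollens to closure:
  ~F and E->F  =>  ~E
Final negated: {~E, ~F}
New negations: {~E}
Count = 1

1


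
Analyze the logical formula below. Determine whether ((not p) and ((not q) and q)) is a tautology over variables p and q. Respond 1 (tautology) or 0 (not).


Check all 4 assignments:
p=0, q=0: 0
p=0, q=1: 0
p=1, q=0: 0
p=1, q=1: 0
Satisfying count = 0/4.
Tautology iff count = 4: no.

0


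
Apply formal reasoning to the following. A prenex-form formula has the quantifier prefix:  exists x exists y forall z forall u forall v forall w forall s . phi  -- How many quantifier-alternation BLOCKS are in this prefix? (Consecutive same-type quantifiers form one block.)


Quantifier-type sequence: E E A A A A A  (A=forall, E=exists)
Group into maximal same-type runs:
  Ex2 | Ax5
Number of blocks = 2

2


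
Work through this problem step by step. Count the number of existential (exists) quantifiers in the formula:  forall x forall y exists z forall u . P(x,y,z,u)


Quantifier prefix: forall x forall y exists z forall u
Mark each quantifier type:
  U U E U
Universal count = 3, Existential count = 1
Asked for existential (exists) quantifiers: 1

1


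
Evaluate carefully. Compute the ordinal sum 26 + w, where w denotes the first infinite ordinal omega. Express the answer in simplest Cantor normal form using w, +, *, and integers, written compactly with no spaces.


Compute 26 + w.
Ordinal + is associative but NOT commutative; for finite n>0, n + w = w but w + n stays w+n.
Any finite left addend is absorbed by w on the right: 26 + w = w.
Result = w

w


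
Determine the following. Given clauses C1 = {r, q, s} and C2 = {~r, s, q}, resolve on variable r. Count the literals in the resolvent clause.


Remove r from C1 and ~r from C2.
C1 remainder: {q, s}
C2 remainder: {s, q}
Union (resolvent): {q, s}
Resolvent has 2 literal(s).

2


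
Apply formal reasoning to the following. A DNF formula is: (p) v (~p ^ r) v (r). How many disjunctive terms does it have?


A DNF formula is a disjunction of terms (conjunctions).
Terms are separated by v.
Counting the disjuncts: 3 terms.

3


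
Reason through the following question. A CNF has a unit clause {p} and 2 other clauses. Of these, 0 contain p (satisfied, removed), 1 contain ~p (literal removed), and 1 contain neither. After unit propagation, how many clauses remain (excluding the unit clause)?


Satisfied (removed): 0
Shortened (remain): 1
Unchanged (remain): 1
Remaining = 1 + 1 = 2

2


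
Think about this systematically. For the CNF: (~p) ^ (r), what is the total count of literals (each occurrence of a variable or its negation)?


Counting literals in each clause:
Clause 1: 1 literal(s)
Clause 2: 1 literal(s)
Total = 2

2


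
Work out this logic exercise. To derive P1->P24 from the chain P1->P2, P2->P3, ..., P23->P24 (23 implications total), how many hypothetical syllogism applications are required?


With 23 implications in a chain connecting 24 propositions:
P1->P2, P2->P3, ..., P23->P24
Steps needed = (number of implications) - 1 = 23 - 1 = 22

22


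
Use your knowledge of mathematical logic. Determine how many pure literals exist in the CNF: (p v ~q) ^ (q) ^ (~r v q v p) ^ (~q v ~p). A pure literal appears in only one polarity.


Check each variable for pure literal status:
p: mixed (not pure)
q: mixed (not pure)
r: pure negative
Pure literal count = 1

1
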